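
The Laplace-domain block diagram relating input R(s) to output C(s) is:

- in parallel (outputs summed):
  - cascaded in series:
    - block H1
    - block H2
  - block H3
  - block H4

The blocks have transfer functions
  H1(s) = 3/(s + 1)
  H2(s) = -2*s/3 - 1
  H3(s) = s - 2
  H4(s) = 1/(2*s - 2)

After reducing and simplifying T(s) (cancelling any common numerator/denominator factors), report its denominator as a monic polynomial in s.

Answer: s^2 - 1

Working:
Step 1. cascade H1, H2, giving (-2*s - 3)/(s + 1)
Step 2. combine (H1*H2), H3, H4 in parallel, giving (2*s^3 - 8*s^2 - 3*s + 11)/(2*s^2 - 2)
T(s) is the step-2 result (common factors already cancelled). Leading coefficient of the denominator: 2. Divide through by 2 for the monic polynomial.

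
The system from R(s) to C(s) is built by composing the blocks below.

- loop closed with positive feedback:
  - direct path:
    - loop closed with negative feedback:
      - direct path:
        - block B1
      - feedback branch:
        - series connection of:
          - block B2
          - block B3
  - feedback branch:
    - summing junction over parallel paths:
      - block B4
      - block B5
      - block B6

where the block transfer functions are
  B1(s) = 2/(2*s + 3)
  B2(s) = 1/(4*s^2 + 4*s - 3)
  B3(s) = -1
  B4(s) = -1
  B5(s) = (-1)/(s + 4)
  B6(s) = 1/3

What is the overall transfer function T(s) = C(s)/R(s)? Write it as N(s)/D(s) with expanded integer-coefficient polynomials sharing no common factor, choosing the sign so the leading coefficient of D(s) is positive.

[1] multiply B2, B3 (series) = (-1)/(4*s^2 + 4*s - 3)
[2] reduce the feedback loop with forward B1 and return (B2*B3) = (8*s^2 + 8*s - 6)/(8*s^3 + 20*s^2 + 6*s - 11)
[3] add B4, B5, B6 (parallel) = (-2*s - 11)/(3*s + 12)
[4] reduce the feedback loop with forward [B1/(1+B1*(B2*B3))] and return (B4+B5+B6): this yields T(s), and no further normalization is needed

Hence the answer: (24*s^3 + 120*s^2 + 78*s - 72)/(24*s^4 + 172*s^3 + 362*s^2 + 115*s - 198)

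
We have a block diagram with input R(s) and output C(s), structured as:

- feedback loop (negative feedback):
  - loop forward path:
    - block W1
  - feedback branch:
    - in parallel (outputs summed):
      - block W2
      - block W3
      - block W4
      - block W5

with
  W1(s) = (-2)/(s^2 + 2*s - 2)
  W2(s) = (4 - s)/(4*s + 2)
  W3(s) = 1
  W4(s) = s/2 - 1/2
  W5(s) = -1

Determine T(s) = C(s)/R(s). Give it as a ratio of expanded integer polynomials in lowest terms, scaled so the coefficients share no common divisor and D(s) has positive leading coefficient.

Step 1: reduce the parallel group W2, W3, W4, W5 -> (2*s^2 - 2*s + 3)/(4*s + 2)
Step 2: reduce the feedback loop with forward W1 and return (W2+W3+W4+W5), which is the overall transfer function T(s) = C(s)/R(s) in lowest terms

Hence the answer: (-4*s - 2)/(2*s^3 + 3*s^2 - 5)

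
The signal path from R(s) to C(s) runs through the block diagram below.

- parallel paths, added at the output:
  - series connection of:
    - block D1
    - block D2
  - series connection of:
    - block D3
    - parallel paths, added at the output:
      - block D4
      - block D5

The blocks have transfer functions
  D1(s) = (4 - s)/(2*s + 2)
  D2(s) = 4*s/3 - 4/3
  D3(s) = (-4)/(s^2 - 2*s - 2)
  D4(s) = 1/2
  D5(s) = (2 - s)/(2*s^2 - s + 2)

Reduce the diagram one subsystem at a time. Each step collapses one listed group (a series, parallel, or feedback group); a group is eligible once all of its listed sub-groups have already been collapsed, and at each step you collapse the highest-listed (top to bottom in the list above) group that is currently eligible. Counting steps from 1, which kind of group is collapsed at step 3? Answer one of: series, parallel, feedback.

Step 1. multiply D1, D2 (series)
Step 2. add D4, D5 (parallel)
Step 3. multiply D3, (D4+D5) (series)
Step 4. add (D1*D2), (D3*(D4+D5)) (parallel)
The group at step 3 is a series group.

Therefore the answer is series.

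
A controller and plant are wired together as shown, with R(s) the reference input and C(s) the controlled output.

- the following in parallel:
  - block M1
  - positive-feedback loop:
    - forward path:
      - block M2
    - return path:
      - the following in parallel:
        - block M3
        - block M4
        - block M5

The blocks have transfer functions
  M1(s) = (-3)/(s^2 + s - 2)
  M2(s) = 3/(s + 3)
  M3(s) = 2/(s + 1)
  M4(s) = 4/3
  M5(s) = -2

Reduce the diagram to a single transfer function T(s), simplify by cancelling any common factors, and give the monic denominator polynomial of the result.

Step 1. sum the parallel branches M3, M4, M5: (4 - 2*s)/(3*s + 3)
Step 2. apply the feedback formula to M2, (M3+M4+M5): (3*s + 3)/(s^2 + 6*s - 1)
Step 3. add M1, [M2/(1-M2*(M3+M4+M5))] (parallel): (3*s^3 + 3*s^2 - 21*s - 3)/(s^4 + 7*s^3 + 3*s^2 - 13*s + 2)
That last expression is T(s), already simplified, and its denominator is already monic.

Hence the answer: s^4 + 7*s^3 + 3*s^2 - 13*s + 2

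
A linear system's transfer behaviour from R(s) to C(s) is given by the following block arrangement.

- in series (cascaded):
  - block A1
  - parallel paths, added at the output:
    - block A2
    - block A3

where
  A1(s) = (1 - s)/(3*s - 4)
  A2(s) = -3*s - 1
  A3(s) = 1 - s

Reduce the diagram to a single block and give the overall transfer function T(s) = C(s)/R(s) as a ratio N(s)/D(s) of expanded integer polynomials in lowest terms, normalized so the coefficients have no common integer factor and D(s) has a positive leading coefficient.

[1] reduce the parallel group A2, A3: -4*s
[2] series reduction of A1, (A2+A3), giving the overall T(s)

Therefore the answer is (4*s^2 - 4*s)/(3*s - 4).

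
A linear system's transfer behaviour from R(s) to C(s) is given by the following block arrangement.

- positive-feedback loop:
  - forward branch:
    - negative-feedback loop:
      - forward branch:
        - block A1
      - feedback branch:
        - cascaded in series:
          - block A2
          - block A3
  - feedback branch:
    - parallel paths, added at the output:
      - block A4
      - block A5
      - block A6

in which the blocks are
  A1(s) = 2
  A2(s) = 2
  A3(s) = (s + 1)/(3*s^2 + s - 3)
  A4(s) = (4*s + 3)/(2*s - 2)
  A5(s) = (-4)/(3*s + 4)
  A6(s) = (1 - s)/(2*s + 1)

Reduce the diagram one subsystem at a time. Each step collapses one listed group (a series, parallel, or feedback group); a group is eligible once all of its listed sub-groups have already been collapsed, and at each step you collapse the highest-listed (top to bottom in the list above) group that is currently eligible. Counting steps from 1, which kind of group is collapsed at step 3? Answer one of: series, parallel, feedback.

Reducing step by step:

Step 1. combine A2, A3 in series
Step 2. reduce the feedback loop with forward A1 and return (A2*A3)
Step 3. parallel reduction of A4, A5, A6
Step 4. close the feedback loop around [A1/(1+A1*(A2*A3))], (A4+A5+A6)
Step 3 collapses a parallel group.

Answer: parallel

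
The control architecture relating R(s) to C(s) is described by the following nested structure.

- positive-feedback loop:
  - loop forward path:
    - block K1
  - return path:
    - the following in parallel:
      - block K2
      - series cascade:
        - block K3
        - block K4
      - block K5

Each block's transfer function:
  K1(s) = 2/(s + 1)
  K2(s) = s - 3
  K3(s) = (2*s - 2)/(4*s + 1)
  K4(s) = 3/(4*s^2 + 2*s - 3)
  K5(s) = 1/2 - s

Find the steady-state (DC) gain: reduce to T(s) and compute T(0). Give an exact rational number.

1. cascade K3, K4 = (6*s - 6)/(16*s^3 + 12*s^2 - 10*s - 3)
2. sum the parallel branches K2, (K3*K4), K5 = (-80*s^3 - 60*s^2 + 62*s + 3)/(32*s^3 + 24*s^2 - 20*s - 6)
3. apply the feedback formula to K1, (K2+(K3*K4)+K5) = (32*s^3 + 24*s^2 - 20*s - 6)/(16*s^4 + 108*s^3 + 62*s^2 - 75*s - 6)
The step-3 result is T(s). Setting s = 0: T(0) = -6/(-6) = 1.

Answer: 1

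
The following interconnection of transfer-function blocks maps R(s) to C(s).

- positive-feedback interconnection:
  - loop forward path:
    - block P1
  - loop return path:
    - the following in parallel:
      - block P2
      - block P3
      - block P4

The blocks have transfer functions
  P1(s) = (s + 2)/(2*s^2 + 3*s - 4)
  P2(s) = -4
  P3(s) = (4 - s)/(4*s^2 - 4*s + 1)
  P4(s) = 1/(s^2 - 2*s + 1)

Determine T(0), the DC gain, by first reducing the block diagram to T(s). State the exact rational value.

1. combine P2, P3, P4 in parallel, giving (-16*s^4 + 47*s^3 - 42*s^2 + 11*s + 1)/(4*s^4 - 12*s^3 + 13*s^2 - 6*s + 1)
2. collapse the loop (P1 forward, (P2+P3+P4) return), giving (4*s^5 - 4*s^4 - 11*s^3 + 20*s^2 - 11*s + 2)/(8*s^6 + 4*s^5 - 41*s^4 + 23*s^3 + 5*s^2 + 4*s - 6)
That last expression is T(s); at s = 0 only the constant terms survive, so T(0) = 2/(-6) = -1/3.

Therefore the answer is -1/3.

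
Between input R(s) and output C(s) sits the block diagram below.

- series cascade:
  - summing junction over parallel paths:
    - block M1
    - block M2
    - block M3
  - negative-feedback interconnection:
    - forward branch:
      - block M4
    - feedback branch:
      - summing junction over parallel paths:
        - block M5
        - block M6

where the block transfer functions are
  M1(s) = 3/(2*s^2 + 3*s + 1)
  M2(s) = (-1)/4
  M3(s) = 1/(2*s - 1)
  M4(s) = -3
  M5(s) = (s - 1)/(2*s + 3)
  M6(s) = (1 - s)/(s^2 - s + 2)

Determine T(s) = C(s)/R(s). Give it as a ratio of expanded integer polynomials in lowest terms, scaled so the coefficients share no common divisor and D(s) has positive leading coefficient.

1. parallel reduction of M1, M2, M3: (-4*s^3 + 4*s^2 + 37*s - 7)/(16*s^3 + 16*s^2 - 4*s - 4)
2. reduce the parallel group M5, M6: (s^3 - 4*s^2 + 2*s + 1)/(2*s^3 + s^2 + s + 6)
3. feedback reduction of M4, (M5+M6): (6*s^3 + 3*s^2 + 3*s + 18)/(s^3 - 13*s^2 + 5*s - 3)
4. reduce the series chain (M1+M2+M3), [M4/(1+M4*(M5+M6))]: this yields T(s), and no further normalization is needed

Therefore the answer is (-24*s^6 + 12*s^5 + 222*s^4 + 9*s^3 + 162*s^2 + 645*s - 126)/(16*s^6 - 192*s^5 - 132*s^4 + 80*s^3 - 16*s^2 - 8*s + 12).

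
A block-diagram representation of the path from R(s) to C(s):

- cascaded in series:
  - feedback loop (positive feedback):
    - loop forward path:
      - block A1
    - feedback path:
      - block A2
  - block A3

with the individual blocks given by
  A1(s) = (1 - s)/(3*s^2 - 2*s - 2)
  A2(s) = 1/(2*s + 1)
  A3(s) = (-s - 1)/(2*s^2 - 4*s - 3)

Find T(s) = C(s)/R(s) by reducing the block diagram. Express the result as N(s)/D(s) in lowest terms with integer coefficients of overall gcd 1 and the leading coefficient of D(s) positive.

Step 1 - collapse the loop (A1 forward, A2 return) = (-2*s^2 + s + 1)/(6*s^3 - s^2 - 5*s - 3)
Step 2 - cascade [A1/(1-A1*A2)], A3, which is the overall transfer function T(s) = C(s)/R(s) in lowest terms

Therefore the answer is (2*s^3 + s^2 - 2*s - 1)/(12*s^5 - 26*s^4 - 24*s^3 + 17*s^2 + 27*s + 9).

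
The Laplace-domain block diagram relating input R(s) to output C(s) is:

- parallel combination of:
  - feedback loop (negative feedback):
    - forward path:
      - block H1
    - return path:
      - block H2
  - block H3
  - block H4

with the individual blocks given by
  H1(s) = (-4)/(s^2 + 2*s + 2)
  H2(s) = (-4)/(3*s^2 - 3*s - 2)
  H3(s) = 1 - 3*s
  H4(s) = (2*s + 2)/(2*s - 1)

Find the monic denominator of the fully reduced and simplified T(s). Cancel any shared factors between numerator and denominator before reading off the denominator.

1. close the feedback loop around H1, H2 gives (-12*s^2 + 12*s + 8)/(3*s^4 + 3*s^3 - 2*s^2 - 10*s + 12)
2. parallel reduction of [H1/(1+H1*H2)], H3, H4 gives (-18*s^6 + 3*s^5 + 36*s^4 + 25*s^3 - 108*s^2 + 78*s + 4)/(6*s^5 + 3*s^4 - 7*s^3 - 18*s^2 + 34*s - 12)
T(s) is the step-2 result (common factors already cancelled). Leading coefficient of the denominator: 6. Divide through by 6 for the monic polynomial.

Therefore the answer is s^5 + s^4/2 - 7*s^3/6 - 3*s^2 + 17*s/3 - 2.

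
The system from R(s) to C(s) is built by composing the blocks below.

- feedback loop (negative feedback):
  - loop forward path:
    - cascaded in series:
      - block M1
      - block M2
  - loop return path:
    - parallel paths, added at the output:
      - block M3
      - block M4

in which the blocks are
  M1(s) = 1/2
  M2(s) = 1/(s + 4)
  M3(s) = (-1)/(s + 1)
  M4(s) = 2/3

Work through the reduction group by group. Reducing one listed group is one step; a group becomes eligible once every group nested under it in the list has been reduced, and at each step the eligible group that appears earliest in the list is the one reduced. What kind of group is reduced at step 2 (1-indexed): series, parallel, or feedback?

1. reduce the series chain M1, M2
2. reduce the parallel group M3, M4
3. collapse the loop ((M1*M2) forward, (M3+M4) return)
The group at step 2 is a parallel group.

Therefore the answer is parallel.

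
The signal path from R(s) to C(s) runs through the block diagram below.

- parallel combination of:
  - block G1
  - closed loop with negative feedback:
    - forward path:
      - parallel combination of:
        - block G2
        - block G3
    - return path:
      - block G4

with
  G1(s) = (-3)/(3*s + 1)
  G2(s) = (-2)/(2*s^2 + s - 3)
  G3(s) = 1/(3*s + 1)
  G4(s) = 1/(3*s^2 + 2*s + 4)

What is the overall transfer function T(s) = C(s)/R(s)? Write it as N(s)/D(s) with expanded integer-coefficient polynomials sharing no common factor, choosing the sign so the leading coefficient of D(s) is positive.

Step 1: add G2, G3 (parallel) = (2*s^2 - 5*s - 5)/(6*s^3 + 5*s^2 - 8*s - 3)
Step 2: reduce the feedback loop with forward (G2+G3) and return G4 = (6*s^4 - 11*s^3 - 17*s^2 - 30*s - 20)/(18*s^5 + 27*s^4 + 10*s^3 - 3*s^2 - 43*s - 17)
Step 3: add G1, [(G2+G3)/(1+(G2+G3)*G4)] (parallel), giving the overall T(s)

Hence the answer: (-36*s^5 - 108*s^4 - 92*s^3 - 98*s^2 + 39*s + 31)/(54*s^6 + 99*s^5 + 57*s^4 + s^3 - 132*s^2 - 94*s - 17)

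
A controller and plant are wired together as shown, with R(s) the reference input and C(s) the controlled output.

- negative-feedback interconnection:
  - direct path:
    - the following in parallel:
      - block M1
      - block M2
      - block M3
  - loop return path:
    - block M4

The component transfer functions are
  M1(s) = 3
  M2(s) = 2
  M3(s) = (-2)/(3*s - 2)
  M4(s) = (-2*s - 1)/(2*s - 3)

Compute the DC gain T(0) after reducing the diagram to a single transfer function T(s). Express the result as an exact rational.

The answer is 2.

Reasoning:
Step 1. add M1, M2, M3 (parallel) gives (15*s - 12)/(3*s - 2)
Step 2. collapse the loop ((M1+M2+M3) forward, M4 return) gives (-30*s^2 + 69*s - 36)/(24*s^2 + 4*s - 18)
Evaluating the step-2 result (the overall T(s)) at s = 0 gives T(0) = -36/(-18) = 2.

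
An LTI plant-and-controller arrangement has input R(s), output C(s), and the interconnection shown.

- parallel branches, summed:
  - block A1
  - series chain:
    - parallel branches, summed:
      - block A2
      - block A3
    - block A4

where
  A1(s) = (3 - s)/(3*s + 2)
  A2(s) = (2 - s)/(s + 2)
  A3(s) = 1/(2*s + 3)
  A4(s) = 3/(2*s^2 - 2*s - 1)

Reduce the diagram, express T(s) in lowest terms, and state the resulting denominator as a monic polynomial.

Reducing step by step:

Step 1 - reduce the parallel group A2, A3 = (-2*s^2 + 2*s + 8)/(2*s^2 + 7*s + 6)
Step 2 - reduce the series chain (A2+A3), A4 = (-6*s^2 + 6*s + 24)/(4*s^4 + 10*s^3 - 4*s^2 - 19*s - 6)
Step 3 - add A1, ((A2+A3)*A4) (parallel) = (-4*s^5 + 2*s^4 + 16*s^3 + 13*s^2 + 33*s + 30)/(12*s^5 + 38*s^4 + 8*s^3 - 65*s^2 - 56*s - 12)
No further cancellation is possible in the step-3 result, so that is T(s). Its denominator becomes monic after dividing by the leading coefficient 12.

Answer: s^5 + 19*s^4/6 + 2*s^3/3 - 65*s^2/12 - 14*s/3 - 1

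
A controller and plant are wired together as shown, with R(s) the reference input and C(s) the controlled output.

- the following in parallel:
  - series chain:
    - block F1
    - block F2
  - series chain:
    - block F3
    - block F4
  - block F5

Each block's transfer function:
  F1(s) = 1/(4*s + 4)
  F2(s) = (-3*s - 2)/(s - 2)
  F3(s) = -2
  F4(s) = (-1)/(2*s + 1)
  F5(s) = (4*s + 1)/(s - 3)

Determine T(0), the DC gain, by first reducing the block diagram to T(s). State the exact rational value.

The answer is 23/12.

Reasoning:
[1] cascade F1, F2: (-3*s - 2)/(4*s^2 - 4*s - 8)
[2] combine F3, F4 in series: 2/(2*s + 1)
[3] sum the parallel branches (F1*F2), (F3*F4), F5: (32*s^4 - 6*s^3 - 105*s^2 - 25*s + 46)/(8*s^4 - 28*s^3 - 8*s^2 + 52*s + 24)
DC gain: substitute s = 0 into T(s) from step 3: T(0) = 46/24 = 23/12.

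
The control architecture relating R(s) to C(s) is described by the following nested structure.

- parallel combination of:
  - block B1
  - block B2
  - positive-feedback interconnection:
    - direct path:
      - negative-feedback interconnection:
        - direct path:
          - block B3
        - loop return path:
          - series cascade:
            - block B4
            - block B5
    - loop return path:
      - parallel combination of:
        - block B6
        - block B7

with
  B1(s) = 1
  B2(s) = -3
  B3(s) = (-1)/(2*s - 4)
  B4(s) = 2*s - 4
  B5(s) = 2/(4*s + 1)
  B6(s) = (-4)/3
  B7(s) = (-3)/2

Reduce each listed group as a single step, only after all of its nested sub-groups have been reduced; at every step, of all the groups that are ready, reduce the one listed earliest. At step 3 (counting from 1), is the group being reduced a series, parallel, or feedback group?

Answer: parallel

Working:
1. combine B4, B5 in series
2. reduce the feedback loop with forward B3 and return (B4*B5)
3. combine B6, B7 in parallel
4. close the feedback loop around [B3/(1+B3*(B4*B5))], (B6+B7)
5. sum the parallel branches B1, B2, [[B3/(1+B3*(B4*B5))]/(1-[B3/(1+B3*(B4*B5))]*(B6+B7))]
Step 3: parallel.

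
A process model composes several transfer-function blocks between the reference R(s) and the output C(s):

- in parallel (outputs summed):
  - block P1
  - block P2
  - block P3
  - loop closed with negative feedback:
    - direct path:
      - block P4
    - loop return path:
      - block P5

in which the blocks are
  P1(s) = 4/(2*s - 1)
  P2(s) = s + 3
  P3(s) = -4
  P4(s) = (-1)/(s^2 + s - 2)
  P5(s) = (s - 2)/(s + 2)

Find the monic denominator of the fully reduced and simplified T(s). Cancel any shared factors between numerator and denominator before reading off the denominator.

Reducing step by step:

Step 1 - reduce the feedback loop with forward P4 and return P5: (-s - 2)/(s^3 + 3*s^2 - s - 2)
Step 2 - reduce the parallel group P1, P2, P3, [P4/(1+P4*P5)]: (2*s^5 + 3*s^4 - 6*s^3 + 12*s^2 - 2*s - 8)/(2*s^4 + 5*s^3 - 5*s^2 - 3*s + 2)
The result of step 2 is T(s) in lowest terms. Its denominator has leading coefficient 2; dividing the denominator through by 2 makes it monic.

Answer: s^4 + 5*s^3/2 - 5*s^2/2 - 3*s/2 + 1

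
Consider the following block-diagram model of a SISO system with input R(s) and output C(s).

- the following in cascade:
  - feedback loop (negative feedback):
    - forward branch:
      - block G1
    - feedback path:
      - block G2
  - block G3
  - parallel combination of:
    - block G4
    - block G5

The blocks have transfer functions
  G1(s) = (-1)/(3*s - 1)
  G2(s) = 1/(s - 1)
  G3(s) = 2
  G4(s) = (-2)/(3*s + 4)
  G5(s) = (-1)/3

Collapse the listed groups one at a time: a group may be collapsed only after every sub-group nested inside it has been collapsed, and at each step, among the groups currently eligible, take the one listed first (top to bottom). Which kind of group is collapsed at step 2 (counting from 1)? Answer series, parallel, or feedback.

(1) apply the feedback formula to G1, G2
(2) add G4, G5 (parallel)
(3) series reduction of [G1/(1+G1*G2)], G3, (G4+G5)
So the answer for step 2 is parallel.

Therefore the answer is parallel.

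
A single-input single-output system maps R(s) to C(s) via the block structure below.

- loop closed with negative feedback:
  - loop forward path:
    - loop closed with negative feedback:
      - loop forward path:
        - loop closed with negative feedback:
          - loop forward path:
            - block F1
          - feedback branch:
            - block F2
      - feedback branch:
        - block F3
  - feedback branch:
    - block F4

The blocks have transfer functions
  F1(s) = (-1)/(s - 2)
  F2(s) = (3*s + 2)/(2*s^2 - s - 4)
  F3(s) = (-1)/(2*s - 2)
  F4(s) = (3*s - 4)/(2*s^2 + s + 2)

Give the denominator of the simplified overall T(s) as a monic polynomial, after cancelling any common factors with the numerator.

Reducing step by step:

Step 1 - apply the feedback formula to F1, F2: (-2*s^2 + s + 4)/(2*s^3 - 5*s^2 - 5*s + 6)
Step 2 - collapse the loop ([F1/(1+F1*F2)] forward, F3 return): (-4*s^3 + 6*s^2 + 6*s - 8)/(4*s^4 - 14*s^3 + 2*s^2 + 21*s - 16)
Step 3 - close the feedback loop around [[F1/(1+F1*F2)]/(1+[F1/(1+F1*F2)]*F3)], F4: (-8*s^5 + 8*s^4 + 10*s^3 + 2*s^2 + 4*s - 16)/(8*s^6 - 24*s^5 - 14*s^4 + 50*s^3 - 13*s^2 - 22*s)
Step 3 gives the fully reduced T(s), with no common factor left to cancel. The denominator's leading coefficient is 8, so divide each of its coefficients by 8 to get the monic form.

Answer: s^6 - 3*s^5 - 7*s^4/4 + 25*s^3/4 - 13*s^2/8 - 11*s/4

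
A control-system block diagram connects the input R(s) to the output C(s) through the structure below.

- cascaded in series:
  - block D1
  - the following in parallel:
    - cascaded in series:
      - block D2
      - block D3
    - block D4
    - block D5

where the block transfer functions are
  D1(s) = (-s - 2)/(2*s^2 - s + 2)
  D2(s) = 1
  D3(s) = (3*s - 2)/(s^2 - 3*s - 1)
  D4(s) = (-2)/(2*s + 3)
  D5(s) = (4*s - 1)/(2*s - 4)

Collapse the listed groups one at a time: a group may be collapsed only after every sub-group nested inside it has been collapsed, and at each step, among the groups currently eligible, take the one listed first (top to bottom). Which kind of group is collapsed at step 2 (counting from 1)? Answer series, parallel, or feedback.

Step 1 - reduce the series chain D2, D3
Step 2 - sum the parallel branches (D2*D3), D4, D5
Step 3 - series reduction of D1, ((D2*D3)+D4+D5)
The group at step 2 is a parallel group.

Answer: parallel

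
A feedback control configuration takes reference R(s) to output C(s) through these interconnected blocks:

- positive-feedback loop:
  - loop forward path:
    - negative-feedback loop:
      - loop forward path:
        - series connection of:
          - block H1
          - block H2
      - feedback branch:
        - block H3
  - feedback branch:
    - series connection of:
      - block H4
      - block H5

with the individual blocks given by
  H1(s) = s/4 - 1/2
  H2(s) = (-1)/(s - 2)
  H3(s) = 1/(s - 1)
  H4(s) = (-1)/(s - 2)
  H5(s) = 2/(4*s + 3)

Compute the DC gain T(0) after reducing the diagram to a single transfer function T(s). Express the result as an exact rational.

Reducing step by step:

Step 1: multiply H1, H2 (series) = (-1)/4
Step 2: feedback reduction of (H1*H2), H3 = (1 - s)/(4*s - 5)
Step 3: combine H4, H5 in series = (-2)/(4*s^2 - 5*s - 6)
Step 4: reduce the feedback loop with forward [(H1*H2)/(1+(H1*H2)*H3)] and return (H4*H5) = (-4*s^3 + 9*s^2 + s - 6)/(16*s^3 - 40*s^2 - s + 32)
Step 4 gives the overall T(s). Then T(0) = -6/32 = -3/16.

Answer: -3/16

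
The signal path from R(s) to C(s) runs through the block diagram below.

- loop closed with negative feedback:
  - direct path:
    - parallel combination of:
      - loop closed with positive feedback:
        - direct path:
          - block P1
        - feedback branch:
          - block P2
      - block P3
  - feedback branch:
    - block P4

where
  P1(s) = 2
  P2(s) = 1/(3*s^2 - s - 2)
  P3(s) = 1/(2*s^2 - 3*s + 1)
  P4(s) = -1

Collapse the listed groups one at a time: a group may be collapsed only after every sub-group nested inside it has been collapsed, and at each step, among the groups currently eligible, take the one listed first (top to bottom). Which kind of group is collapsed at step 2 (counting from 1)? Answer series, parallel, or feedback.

Step 1 - collapse the loop (P1 forward, P2 return)
Step 2 - add [P1/(1-P1*P2)], P3 (parallel)
Step 3 - reduce the feedback loop with forward ([P1/(1-P1*P2)]+P3) and return P4
At step 2 the group reduced is parallel.

Final answer: parallel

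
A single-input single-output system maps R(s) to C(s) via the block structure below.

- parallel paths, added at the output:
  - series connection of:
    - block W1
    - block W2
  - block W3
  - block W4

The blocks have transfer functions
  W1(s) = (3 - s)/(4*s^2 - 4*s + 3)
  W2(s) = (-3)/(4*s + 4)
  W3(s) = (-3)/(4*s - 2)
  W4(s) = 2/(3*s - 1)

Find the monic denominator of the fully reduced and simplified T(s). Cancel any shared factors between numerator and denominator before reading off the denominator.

Step 1: multiply W1, W2 (series) -> (3*s - 9)/(16*s^3 - 4*s + 12)
Step 2: combine (W1*W2), W3, W4 in parallel -> (-8*s^4 + 10*s^3 - 67*s^2 + 44*s - 15)/(96*s^5 - 80*s^4 - 8*s^3 + 92*s^2 - 64*s + 12)
That last expression is T(s), already simplified. Scaling its denominator by 1/96 (the reciprocal of the leading coefficient) yields the monic denominator.

Answer: s^5 - 5*s^4/6 - s^3/12 + 23*s^2/24 - 2*s/3 + 1/8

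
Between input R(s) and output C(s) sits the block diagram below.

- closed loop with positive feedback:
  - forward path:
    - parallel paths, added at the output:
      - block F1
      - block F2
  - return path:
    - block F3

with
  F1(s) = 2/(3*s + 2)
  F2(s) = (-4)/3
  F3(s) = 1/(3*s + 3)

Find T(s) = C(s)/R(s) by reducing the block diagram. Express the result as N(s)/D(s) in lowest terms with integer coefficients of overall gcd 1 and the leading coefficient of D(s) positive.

Reducing step by step:

Step 1: add F1, F2 (parallel) = (-12*s - 2)/(9*s + 6)
Step 2: collapse the loop ((F1+F2) forward, F3 return) - this is the overall T(s), already in the required normalized form

Answer: (-36*s^2 - 42*s - 6)/(27*s^2 + 57*s + 20)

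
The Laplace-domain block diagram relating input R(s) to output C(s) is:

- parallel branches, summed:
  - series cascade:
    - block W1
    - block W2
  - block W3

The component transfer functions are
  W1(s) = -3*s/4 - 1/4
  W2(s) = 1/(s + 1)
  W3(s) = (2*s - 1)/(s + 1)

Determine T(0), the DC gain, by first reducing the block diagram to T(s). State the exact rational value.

[1] reduce the series chain W1, W2 -> (-3*s - 1)/(4*s + 4)
[2] parallel reduction of (W1*W2), W3 -> (5*s - 5)/(4*s + 4)
The step-2 result is T(s). Setting s = 0: T(0) = -5/4.

Hence the answer: -5/4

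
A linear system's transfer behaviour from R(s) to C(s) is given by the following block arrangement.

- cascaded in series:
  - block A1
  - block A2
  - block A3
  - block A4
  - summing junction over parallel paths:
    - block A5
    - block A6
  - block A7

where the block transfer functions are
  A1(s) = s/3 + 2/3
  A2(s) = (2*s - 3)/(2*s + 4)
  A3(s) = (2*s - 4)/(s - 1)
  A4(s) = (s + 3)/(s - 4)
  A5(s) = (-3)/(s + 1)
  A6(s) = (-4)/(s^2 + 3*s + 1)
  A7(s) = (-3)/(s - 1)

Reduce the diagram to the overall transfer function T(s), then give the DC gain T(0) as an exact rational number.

1. add A5, A6 (parallel) -> (-3*s^2 - 13*s - 7)/(s^3 + 4*s^2 + 4*s + 1)
2. series reduction of A1, A2, A3, A4, (A5+A6), A7 -> (6*s^5 + 23*s^4 - 44*s^3 - 148*s^2 + 129*s + 126)/(s^6 - 2*s^5 - 11*s^4 + 9*s^3 + 14*s^2 - 7*s - 4)
That last expression is T(s); at s = 0 only the constant terms survive, so T(0) = 126/(-4) = -63/2.

Hence the answer: -63/2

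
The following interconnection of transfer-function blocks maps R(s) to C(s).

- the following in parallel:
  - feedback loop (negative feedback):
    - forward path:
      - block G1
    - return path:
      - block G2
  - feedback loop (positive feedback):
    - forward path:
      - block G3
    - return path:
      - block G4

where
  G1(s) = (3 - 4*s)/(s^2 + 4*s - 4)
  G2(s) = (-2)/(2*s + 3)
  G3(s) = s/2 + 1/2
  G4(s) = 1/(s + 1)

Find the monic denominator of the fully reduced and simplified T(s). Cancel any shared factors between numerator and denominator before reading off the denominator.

(1) close the feedback loop around G1, G2 = (-8*s^2 - 6*s + 9)/(2*s^3 + 11*s^2 + 12*s - 18)
(2) feedback reduction of G3, G4 = s + 1
(3) parallel reduction of [G1/(1+G1*G2)], [G3/(1-G3*G4)] = (2*s^4 + 13*s^3 + 15*s^2 - 12*s - 9)/(2*s^3 + 11*s^2 + 12*s - 18)
T(s) is the step-3 result (common factors already cancelled). Leading coefficient of the denominator: 2. Divide through by 2 for the monic polynomial.

Final answer: s^3 + 11*s^2/2 + 6*s - 9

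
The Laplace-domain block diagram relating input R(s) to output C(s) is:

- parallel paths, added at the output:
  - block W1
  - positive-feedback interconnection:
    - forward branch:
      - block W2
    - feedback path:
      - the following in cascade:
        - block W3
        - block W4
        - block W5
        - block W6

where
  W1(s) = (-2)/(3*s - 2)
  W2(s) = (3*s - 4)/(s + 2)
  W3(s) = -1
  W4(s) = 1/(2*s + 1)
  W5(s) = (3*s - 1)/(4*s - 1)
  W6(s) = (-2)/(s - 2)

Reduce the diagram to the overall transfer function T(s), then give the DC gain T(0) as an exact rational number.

[1] multiply W3, W4, W5, W6 (series) = (6*s - 2)/(8*s^3 - 14*s^2 - 5*s + 2)
[2] collapse the loop (W2 forward, (W3*W4*W5*W6) return) = (24*s^4 - 74*s^3 + 41*s^2 + 26*s - 8)/(8*s^4 + 2*s^3 - 51*s^2 + 22*s - 4)
[3] combine W1, [W2/(1-W2*(W3*W4*W5*W6))] in parallel = (72*s^5 - 286*s^4 + 267*s^3 + 98*s^2 - 120*s + 24)/(24*s^5 - 10*s^4 - 157*s^3 + 168*s^2 - 56*s + 8)
Evaluating the step-3 result (the overall T(s)) at s = 0 gives T(0) = 24/8 = 3.

Final answer: 3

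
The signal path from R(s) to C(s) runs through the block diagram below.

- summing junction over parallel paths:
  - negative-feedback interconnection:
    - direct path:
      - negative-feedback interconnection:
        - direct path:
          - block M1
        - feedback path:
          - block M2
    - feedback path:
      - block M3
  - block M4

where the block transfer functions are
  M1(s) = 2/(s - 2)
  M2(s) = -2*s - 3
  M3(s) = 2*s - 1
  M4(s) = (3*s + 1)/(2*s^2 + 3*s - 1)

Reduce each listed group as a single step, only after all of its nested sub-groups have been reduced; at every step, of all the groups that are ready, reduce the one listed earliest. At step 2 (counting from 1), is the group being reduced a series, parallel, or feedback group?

[1] apply the feedback formula to M1, M2
[2] apply the feedback formula to [M1/(1+M1*M2)], M3
[3] sum the parallel branches [[M1/(1+M1*M2)]/(1+[M1/(1+M1*M2)]*M3)], M4
At step 2 the group reduced is feedback.

Hence the answer: feedback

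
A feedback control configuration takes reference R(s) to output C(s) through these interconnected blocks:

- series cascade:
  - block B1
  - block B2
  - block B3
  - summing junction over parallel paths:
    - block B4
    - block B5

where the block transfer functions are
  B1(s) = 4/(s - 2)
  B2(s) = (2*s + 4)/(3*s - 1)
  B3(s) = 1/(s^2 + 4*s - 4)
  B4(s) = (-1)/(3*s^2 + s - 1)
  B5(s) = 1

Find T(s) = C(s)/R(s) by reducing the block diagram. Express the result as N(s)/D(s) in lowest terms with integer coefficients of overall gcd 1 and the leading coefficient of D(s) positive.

First reduce the diagram to T(s).

Step 1. combine B4, B5 in parallel: (3*s^2 + s - 2)/(3*s^2 + s - 1)
Step 2. series reduction of B1, B2, B3, (B4+B5): this yields T(s), and no further normalization is needed

Answer: (24*s^3 + 56*s^2 - 32)/(9*s^6 + 18*s^5 - 112*s^4 + 65*s^3 + 50*s^2 - 44*s + 8)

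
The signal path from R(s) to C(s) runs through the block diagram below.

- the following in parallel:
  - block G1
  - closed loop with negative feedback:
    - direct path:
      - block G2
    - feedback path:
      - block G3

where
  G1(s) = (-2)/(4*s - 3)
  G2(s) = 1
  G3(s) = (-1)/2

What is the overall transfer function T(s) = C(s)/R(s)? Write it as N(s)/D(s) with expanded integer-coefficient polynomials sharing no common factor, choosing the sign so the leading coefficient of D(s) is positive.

Step 1 - feedback reduction of G2, G3, giving 2
Step 2 - sum the parallel branches G1, [G2/(1+G2*G3)] - this is the overall T(s), already in the required normalized form

Therefore the answer is (8*s - 8)/(4*s - 3).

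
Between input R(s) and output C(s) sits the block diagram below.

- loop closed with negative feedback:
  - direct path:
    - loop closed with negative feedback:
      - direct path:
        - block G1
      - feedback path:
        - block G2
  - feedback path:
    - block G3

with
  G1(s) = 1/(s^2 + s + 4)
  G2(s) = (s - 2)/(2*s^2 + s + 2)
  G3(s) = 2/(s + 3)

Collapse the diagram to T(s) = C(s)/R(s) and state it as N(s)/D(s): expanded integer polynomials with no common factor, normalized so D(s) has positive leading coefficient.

(1) reduce the feedback loop with forward G1 and return G2 gives (2*s^2 + s + 2)/(2*s^4 + 3*s^3 + 11*s^2 + 7*s + 6)
(2) collapse the loop ([G1/(1+G1*G2)] forward, G3 return), giving the overall T(s)

Therefore the answer is (2*s^3 + 7*s^2 + 5*s + 6)/(2*s^5 + 9*s^4 + 20*s^3 + 44*s^2 + 29*s + 22).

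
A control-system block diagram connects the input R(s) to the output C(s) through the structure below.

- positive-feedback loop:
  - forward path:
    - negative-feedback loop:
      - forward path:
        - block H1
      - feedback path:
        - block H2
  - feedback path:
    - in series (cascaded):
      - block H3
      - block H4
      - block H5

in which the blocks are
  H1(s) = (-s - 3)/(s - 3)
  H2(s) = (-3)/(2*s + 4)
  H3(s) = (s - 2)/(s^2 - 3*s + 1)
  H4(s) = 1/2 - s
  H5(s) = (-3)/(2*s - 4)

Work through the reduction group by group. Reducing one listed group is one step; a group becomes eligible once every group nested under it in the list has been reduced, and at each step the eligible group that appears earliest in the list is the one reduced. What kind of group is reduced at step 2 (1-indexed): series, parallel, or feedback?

Answer: series

Working:
Step 1. apply the feedback formula to H1, H2
Step 2. reduce the series chain H3, H4, H5
Step 3. reduce the feedback loop with forward [H1/(1+H1*H2)] and return (H3*H4*H5)
Step 2: series.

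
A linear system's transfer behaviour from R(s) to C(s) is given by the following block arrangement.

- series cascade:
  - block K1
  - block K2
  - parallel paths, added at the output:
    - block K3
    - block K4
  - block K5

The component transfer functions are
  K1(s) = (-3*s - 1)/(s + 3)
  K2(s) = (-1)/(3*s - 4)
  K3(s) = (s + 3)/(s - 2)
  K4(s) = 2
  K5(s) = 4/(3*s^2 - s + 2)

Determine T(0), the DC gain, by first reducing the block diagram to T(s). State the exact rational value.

Step 1 - parallel reduction of K3, K4 -> (3*s - 1)/(s - 2)
Step 2 - multiply K1, K2, (K3+K4), K5 (series) -> (36*s^2 - 4)/(9*s^5 - 6*s^4 - 59*s^3 + 92*s^2 - 68*s + 48)
DC gain: substitute s = 0 into T(s) from step 2: T(0) = -4/48 = -1/12.

Final answer: -1/12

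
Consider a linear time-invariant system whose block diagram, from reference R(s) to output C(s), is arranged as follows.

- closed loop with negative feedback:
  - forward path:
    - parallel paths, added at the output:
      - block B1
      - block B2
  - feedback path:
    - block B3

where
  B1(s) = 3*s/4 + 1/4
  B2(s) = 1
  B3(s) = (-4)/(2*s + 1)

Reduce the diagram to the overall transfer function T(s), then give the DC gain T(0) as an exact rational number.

Answer: -5/16

Working:
Step 1 - combine B1, B2 in parallel; result 3*s/4 + 5/4
Step 2 - collapse the loop ((B1+B2) forward, B3 return); result (-6*s^2 - 13*s - 5)/(4*s + 16)
Evaluating the step-2 result (the overall T(s)) at s = 0 gives T(0) = -5/16.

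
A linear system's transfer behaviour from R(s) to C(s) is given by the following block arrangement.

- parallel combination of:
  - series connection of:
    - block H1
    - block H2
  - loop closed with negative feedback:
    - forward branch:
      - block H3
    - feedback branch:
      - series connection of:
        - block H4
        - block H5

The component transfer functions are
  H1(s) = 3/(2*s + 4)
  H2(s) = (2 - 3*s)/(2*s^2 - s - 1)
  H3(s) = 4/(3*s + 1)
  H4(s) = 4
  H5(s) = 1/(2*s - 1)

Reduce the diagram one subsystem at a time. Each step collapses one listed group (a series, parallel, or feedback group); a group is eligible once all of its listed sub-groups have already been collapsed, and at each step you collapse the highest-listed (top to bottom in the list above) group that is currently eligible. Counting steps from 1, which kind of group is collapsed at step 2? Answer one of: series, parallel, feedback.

Step 1. reduce the series chain H1, H2
Step 2. cascade H4, H5
Step 3. close the feedback loop around H3, (H4*H5)
Step 4. parallel reduction of (H1*H2), [H3/(1+H3*(H4*H5))]
Step 2: series.

Final answer: series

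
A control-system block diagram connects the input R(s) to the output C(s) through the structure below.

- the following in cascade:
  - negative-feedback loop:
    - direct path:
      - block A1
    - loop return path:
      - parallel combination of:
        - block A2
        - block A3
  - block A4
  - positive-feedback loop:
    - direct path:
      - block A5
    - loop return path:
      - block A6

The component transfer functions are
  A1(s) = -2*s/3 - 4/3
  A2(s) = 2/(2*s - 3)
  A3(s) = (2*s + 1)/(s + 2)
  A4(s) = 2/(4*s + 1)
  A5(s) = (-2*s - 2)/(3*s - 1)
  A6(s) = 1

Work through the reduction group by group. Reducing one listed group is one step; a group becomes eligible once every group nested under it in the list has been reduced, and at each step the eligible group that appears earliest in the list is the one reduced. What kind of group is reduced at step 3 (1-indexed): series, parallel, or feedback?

1. sum the parallel branches A2, A3
2. apply the feedback formula to A1, (A2+A3)
3. collapse the loop (A5 forward, A6 return)
4. series reduction of [A1/(1+A1*(A2+A3))], A4, [A5/(1-A5*A6)]
The group at step 3 is a feedback group.

Answer: feedback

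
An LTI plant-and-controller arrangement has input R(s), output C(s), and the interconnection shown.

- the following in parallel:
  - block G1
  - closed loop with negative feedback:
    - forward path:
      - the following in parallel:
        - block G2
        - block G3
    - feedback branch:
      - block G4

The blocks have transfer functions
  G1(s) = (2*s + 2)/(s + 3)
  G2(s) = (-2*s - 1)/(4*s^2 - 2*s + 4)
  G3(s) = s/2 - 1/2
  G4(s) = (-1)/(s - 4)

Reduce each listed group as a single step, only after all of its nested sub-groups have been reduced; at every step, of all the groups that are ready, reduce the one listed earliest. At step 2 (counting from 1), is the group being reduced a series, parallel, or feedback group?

(1) combine G2, G3 in parallel
(2) apply the feedback formula to (G2+G3), G4
(3) parallel reduction of G1, [(G2+G3)/(1+(G2+G3)*G4)]
So the answer for step 2 is feedback.

Final answer: feedback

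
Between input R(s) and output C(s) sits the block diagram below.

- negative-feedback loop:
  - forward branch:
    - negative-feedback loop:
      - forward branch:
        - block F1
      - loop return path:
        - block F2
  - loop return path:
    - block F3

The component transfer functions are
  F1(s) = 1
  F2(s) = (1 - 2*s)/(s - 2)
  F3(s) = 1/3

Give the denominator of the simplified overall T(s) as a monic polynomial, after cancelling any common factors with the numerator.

First reduce the diagram to T(s).

1. feedback reduction of F1, F2; result (2 - s)/(s + 1)
2. close the feedback loop around [F1/(1+F1*F2)], F3; result (6 - 3*s)/(2*s + 5)
Step 2 gives the fully reduced T(s), with no common factor left to cancel. The denominator's leading coefficient is 2, so divide each of its coefficients by 2 to get the monic form.

Answer: s + 5/2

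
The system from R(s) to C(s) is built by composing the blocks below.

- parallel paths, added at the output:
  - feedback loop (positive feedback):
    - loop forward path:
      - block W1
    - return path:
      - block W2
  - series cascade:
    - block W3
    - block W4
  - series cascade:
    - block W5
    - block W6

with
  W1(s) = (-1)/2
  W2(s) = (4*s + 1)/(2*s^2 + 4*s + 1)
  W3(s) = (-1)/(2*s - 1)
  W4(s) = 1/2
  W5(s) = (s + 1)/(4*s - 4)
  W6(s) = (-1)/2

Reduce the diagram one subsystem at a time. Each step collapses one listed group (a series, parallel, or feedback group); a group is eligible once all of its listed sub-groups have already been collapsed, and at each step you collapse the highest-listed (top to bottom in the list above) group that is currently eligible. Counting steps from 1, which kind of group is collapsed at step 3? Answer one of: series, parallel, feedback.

1. close the feedback loop around W1, W2
2. series reduction of W3, W4
3. series reduction of W5, W6
4. combine [W1/(1-W1*W2)], (W3*W4), (W5*W6) in parallel
Step 3: series.

Hence the answer: series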